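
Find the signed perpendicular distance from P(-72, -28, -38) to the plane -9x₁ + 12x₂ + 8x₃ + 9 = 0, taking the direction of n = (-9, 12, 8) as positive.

n·P − (-9) = 17.
|n| = 17, so the signed distance is 17/17 = 1.

1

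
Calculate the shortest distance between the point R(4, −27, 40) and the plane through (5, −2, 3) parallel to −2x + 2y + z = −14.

Parallel planes share the normal n = (−2, 2, 1); since (5, −2, 3) lies on the plane, its equation is −2x + 2y + z = -11.
Then n·(4, −27, 40) − (−11) = −11.
|n| = √(4 + 4 + 1) = 3, so the distance is |-11|/3 = 11/3.

11/3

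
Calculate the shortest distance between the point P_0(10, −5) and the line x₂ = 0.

The normal to the line is n = (0, 1) with |n| = 1.
|n·P_0 − 0| = |-5 − 0| = 5, so the distance is 5/1 = 5.

5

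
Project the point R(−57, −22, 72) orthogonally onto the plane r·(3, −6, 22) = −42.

The perpendicular from R has direction n = (3, −6, 22): r = (−57, −22, 72) + t(3, −6, 22).
Substitute into the plane: n·(R + tn) = -42 gives 1545 + 529t = -42, so t = -3.
Foot = (−57, −22, 72) + (-3)·(3, −6, 22) = (−66, −4, 6).

(-66, -4, 6)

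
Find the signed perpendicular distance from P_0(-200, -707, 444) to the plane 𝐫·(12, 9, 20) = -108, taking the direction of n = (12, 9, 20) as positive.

9

n·P_0 − (-108) = 225.
|n| = 25, so the signed distance is 225/25 = 9.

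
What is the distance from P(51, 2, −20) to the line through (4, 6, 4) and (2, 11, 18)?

A direction vector is d = (−2, 5, 14).
AP = (47, −4, −24); AP·d = -450, |AP|² = 2801, |d|² = 225.
distance² = |AP|² − (AP·d)²/|d|² = 2801 − 202500/225 = 1901, so the distance is √1901.

√1901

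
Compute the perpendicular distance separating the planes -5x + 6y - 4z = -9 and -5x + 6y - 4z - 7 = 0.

16/√77

With common normal n = (-5, 6, -4) (|n| = √77), the distance is |(-9) − 7|/|n| = 16/√77.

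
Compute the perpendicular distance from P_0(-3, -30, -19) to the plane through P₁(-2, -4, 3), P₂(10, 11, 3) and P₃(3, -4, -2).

√66/6

P₁P₂ = (12, 15, 0) and P₁P₃ = (5, 0, -5), so a normal is n = P₁P₂ × P₁P₃ = (-75, 60, -75).
d = |(-75)·(-3) + 60·(-30) + (-75)·(-19) − (-315)| / √(5625 + 3600 + 5625) = |165| / (15√66) = 11/√66.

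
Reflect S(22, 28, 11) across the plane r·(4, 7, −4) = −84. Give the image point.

n = (4, 7, −4), |n|² = 81, n·S − (-84) = 324, so t = 324/81 = 4.
Foot F = S − 4·n = (6, 0, 27); the reflection is 2F − S = (−10, −28, 43).

(-10, -28, 43)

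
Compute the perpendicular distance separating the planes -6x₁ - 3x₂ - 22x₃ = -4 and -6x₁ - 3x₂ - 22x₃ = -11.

7/23

With common normal n = (-6, -3, -22) (|n| = 23), the distance is |(-4) − (-11)|/|n| = 7/23.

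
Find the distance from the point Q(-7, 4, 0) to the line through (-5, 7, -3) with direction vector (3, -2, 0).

√22

Direction vector d = (3, -2, 0).
AP = (-2, -3, 3); AP·d = 0, |AP|² = 22, |d|² = 13.
distance² = |AP|² − (AP·d)²/|d|² = 22 − 0/13 = 22, so the distance is √22.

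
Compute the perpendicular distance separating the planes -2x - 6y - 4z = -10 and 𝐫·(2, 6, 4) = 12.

Divide the second equation by -1 to match normals: -2x - 6y - 4z = -12.
Both planes have normal n = (-2, -6, -4), |n| = 2√14. Any point on the first plane is at distance |(-12) − (-10)|/|n| = 2/(2√14) = 1/√14 from the second.

√14/14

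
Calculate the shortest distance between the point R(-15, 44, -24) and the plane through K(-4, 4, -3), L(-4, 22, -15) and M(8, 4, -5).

23√53/53

KL = (0, 18, -12) and KM = (12, 0, -2), so a normal is n = KL × KM = (-36, -144, -216).
Then n·(-15, 44, -24) - 216 = -828.
|n| = √(1296 + 20736 + 46656) = 36√53, so the distance is |-828|/(36√53) = 23/√53.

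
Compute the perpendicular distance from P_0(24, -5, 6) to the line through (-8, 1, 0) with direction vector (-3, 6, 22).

Direction vector d = (-3, 6, 22).
AP = (32, -6, 6), and AP × d = (-168, -722, 174).
|AP × d|² = 579784 and |d|² = 529, so the distance is √(579784/529) = √1096 = 2√274.

2√274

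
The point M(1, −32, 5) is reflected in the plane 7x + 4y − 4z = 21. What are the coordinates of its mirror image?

With n = (7, 4, −4), the signed offset is (n·M − 21)/|n|² = -162/81 = -2.
M' = M − 2t·n = (1, −32, 5) − (-4)·(7, 4, −4) = (29, −16, −11).

(29, -16, -11)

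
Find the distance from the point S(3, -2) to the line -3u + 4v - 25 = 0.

The normal to the line is n = (-3, 4) with |n| = 5.
|n·S − 25| = |-17 − 25| = 42, so the distance is 42/5.

42/5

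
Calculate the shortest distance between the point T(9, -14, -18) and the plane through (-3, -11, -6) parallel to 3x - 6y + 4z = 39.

6√61/61

Parallel planes share the normal n = (3, -6, 4); since (-3, -11, -6) lies on the plane, its equation is 3x - 6y + 4z = 33.
Then n·(9, -14, -18) - 33 = 6.
|n| = √(9 + 36 + 16) = √61, so the distance is |6|/√61 = 6/√61.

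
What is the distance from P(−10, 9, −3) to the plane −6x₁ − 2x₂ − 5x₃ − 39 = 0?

18/√65

d = |(-6)·(-10) + (-2)·9 + (-5)·(-3) − 39| / √(36 + 4 + 25) = |18| / √65 = 18/√65.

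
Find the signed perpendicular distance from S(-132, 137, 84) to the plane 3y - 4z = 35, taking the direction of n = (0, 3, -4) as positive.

n·S − 35 = 40.
|n| = 5, so the signed distance is 40/5 = 8.

8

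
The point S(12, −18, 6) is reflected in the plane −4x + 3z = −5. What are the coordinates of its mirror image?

(4, -18, 12)

n = (−4, 0, 3), |n|² = 25, n·S − (-5) = -25, so t = -25/25 = -1.
Foot F = S − (-1)·n = (8, −18, 9); the reflection is 2F − S = (4, −18, 12).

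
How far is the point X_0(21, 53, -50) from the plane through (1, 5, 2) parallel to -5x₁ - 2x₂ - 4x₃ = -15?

Parallel planes share the normal n = (-5, -2, -4); since (1, 5, 2) lies on the plane, its equation is -5x₁ - 2x₂ - 4x₃ = -23.
d = |(-5)·21 + (-2)·53 + (-4)·(-50) − (-23)| / √(25 + 4 + 16) = |12| / (3√5) = 4√5/5.

4/√5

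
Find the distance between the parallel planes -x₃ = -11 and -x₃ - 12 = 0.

23

With common normal n = (0, 0, -1) (|n| = 1), the distance is |(-11) − 12|/|n| = 23/1 = 23.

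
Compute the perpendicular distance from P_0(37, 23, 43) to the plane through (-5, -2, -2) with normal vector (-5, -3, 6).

The plane has equation n·(r − (-5, -2, -2)) = 0, i.e. n·r = 19.
n = (-5, -3, 6); n·P − 19 = -15; |n| = √70; distance = 15/√70 = 3√70/14.

15/√70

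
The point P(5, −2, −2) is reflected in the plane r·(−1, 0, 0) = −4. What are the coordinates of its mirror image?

n = (−1, 0, 0), |n|² = 1, n·P − (-4) = -1, so t = -1/1 = -1.
Foot F = P − (-1)·n = (4, −2, −2); the reflection is 2F − P = (3, −2, −2).

(3, -2, -2)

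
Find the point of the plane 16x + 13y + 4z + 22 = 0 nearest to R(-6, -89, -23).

(42, -50, -11)

The perpendicular from R has direction n = (16, 13, 4): r = (-6, -89, -23) + μ(16, 13, 4).
Substitute into the plane: n·(R + μn) = -22 gives -1345 + 441μ = -22, so μ = 3.
Foot = (-6, -89, -23) + 3·(16, 13, 4) = (42, -50, -11).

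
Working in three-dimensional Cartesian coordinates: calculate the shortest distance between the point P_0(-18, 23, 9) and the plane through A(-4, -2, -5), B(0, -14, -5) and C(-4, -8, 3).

AB = (4, -12, 0) and AC = (0, -6, 8), so a normal is n = AB × AC = (-96, -32, -24).
Then n·(-18, 23, 9) - 568 = 208.
|n| = √(9216 + 1024 + 576) = 104, so the distance is |208|/104 = 2.

2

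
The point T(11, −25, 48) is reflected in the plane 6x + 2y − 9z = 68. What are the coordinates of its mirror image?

(59, -9, -24)

With n = (6, 2, −9), the signed offset is (n·T − 68)/|n|² = -484/121 = -4.
T' = T − 2t·n = (11, −25, 48) − (-8)·(6, 2, −9) = (59, −9, −24).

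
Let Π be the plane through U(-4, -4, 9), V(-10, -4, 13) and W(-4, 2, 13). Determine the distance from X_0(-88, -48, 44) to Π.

25/√17

UV = (-6, 0, 4) and UW = (0, 6, 4), so a normal is n = UV × UW = (-24, 24, -36).
d = |(-24)·(-88) + 24·(-48) + (-36)·44 − (-324)| / √(576 + 576 + 1296) = |-300| / (12√17) = 25/√17.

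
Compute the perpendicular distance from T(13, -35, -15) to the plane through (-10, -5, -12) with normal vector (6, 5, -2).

The plane has equation n·(r − (-10, -5, -12)) = 0, i.e. n·r = -61.
Then n·(13, -35, -15) - (-61) = -6.
|n| = √(36 + 25 + 4) = √65, so the distance is |-6|/√65 = 6√65/65.

6√65/65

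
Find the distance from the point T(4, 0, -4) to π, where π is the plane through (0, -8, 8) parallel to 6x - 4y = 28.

Parallel planes share the normal n = (6, -4, 0); since (0, -8, 8) lies on the plane, its equation is 6x - 4y = 32.
d = |6·4 + (-4)·0 − 32| / √(36 + 16 + 0) = |-8| / (2√13) = 4√13/13.

4√13/13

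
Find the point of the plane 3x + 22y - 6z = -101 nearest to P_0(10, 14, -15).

(7, -8, -9)

n = (3, 22, -6), |n|² = 529, and n·P_0 − (-101) = 529.
t = 529/529 = 1, so the foot is P_0 − t·n = (10, 14, -15) − 1·(3, 22, -6) = (7, -8, -9).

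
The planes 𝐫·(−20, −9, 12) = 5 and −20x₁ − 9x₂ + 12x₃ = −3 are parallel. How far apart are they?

With common normal n = (−20, −9, 12) (|n| = 25), the distance is |5 − (-3)|/|n| = 8/25.

8/25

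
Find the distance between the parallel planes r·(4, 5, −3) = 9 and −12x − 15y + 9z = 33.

Divide the second equation by -3 to match normals: 4x + 5y − 3z = -11.
With common normal n = (4, 5, −3) (|n| = 5√2), the distance is |9 − (-11)|/|n| = 20/(5√2) = 2√2.

2√2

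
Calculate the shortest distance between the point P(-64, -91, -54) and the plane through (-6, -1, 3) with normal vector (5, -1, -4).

The plane has equation n·(r − (-6, -1, 3)) = 0, i.e. n·r = -41.
n = (5, -1, -4); n·P − (-41) = 28; |n| = √42; distance = 28/√42.

28/√42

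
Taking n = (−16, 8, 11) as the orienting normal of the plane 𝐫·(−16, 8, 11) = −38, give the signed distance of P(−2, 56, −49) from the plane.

n·P − (-38) = -21.
|n| = 21, so the signed distance is -21/21 = -1.

-1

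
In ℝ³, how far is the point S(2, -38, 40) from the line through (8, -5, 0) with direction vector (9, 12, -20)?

Direction vector d = (9, 12, -20).
AP = (-6, -33, 40), and AP × d = (180, 240, 225).
|AP × d|² = 140625 and |d|² = 625, so the distance is √(140625/625) = √225 = 15.

15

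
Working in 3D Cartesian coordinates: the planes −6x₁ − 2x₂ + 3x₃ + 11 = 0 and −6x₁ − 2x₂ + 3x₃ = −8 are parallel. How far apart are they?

3/7

With common normal n = (−6, −2, 3) (|n| = 7), the distance is |(-11) − (-8)|/|n| = 3/7.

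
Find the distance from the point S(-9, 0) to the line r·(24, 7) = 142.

d = |24·(-9) + 7·0 − 142| / √(576 + 49) = |-358|/25 = 358/25.

358/25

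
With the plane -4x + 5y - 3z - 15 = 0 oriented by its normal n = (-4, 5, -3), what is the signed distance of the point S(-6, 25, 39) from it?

n·S − 15 = 17.
|n| = 5√2, so the signed distance is 17√2/10.

17√2/10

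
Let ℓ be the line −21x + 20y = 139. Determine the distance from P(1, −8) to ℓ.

The normal to the line is n = (−21, 20) with |n| = 29.
|n·P − 139| = |-181 − 139| = 320, so the distance is 320/29.

320/29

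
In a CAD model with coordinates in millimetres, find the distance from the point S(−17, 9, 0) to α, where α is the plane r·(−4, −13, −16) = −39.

10/21

Normal vector n = (−4, −13, −16), and n·(−17, 9, 0) − (−39) = −10.
|n| = √(16 + 169 + 256) = 21, so the distance is |-10|/21 = 10/21.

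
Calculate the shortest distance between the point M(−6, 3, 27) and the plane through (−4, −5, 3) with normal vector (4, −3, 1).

The plane has equation n·(r − (−4, −5, 3)) = 0, i.e. n·r = 2.
Then n·(−6, 3, 27) − 2 = −8.
|n| = √(16 + 9 + 1) = √26, so the distance is |-8|/√26 = 4√26/13.

4√26/13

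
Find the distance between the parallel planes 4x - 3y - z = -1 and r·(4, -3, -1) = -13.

With common normal n = (4, -3, -1) (|n| = √26), the distance is |(-1) − (-13)|/|n| = 12/√26 = 6√26/13.

6√26/13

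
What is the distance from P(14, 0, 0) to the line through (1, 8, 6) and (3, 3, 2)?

√89

A direction vector is d = (2, -5, -4).
AP = (13, -8, -6); AP·d = 90, |AP|² = 269, |d|² = 45.
distance² = |AP|² − (AP·d)²/|d|² = 269 − 8100/45 = 89, so the distance is √89.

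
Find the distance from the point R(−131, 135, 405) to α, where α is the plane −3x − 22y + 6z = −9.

6

Normal vector n = (−3, −22, 6), and n·(−131, 135, 405) − (−9) = −138.
|n| = √(9 + 484 + 36) = 23, so the distance is |-138|/23 = 6.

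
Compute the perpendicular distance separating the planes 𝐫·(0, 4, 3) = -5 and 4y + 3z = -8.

Both planes have normal n = (0, 4, 3), |n| = 5. Any point on the first plane is at distance |(-8) − (-5)|/|n| = 3/5 from the second.

3/5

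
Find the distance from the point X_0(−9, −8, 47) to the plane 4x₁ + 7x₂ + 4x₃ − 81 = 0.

5/3

d = |4·(-9) + 7·(-8) + 4·47 − 81| / √(16 + 49 + 16) = |15| / 9 = 5/3.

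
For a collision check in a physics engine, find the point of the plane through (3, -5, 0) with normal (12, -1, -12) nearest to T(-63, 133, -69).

n = (12, -1, -12), |n|² = 289, and n·T − 41 = -102.
t = -102/289 = -6/17, so the foot is T − t·n = (-63, 133, -69) − (-6/17)·(12, -1, -12) = (-999/17, 2255/17, -1245/17).

(-999/17, 2255/17, -1245/17)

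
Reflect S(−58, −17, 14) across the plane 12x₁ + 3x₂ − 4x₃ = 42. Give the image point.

n = (12, 3, −4), |n|² = 169, n·S − 42 = -845, so t = -845/169 = -5.
Foot F = S − (-5)·n = (2, −2, −6); the reflection is 2F − S = (62, 13, −26).

(62, 13, -26)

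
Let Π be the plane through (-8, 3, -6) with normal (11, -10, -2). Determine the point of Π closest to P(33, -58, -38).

(-22, -8, -28)

n = (11, -10, -2), |n|² = 225, and n·P − (-106) = 1125.
t = 1125/225 = 5, so the foot is P − t·n = (33, -58, -38) − 5·(11, -10, -2) = (-22, -8, -28).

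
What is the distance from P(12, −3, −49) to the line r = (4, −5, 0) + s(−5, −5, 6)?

√1093

Direction vector d = (−5, −5, 6).
AP = (8, 2, −49); AP·d = -344, |AP|² = 2469, |d|² = 86.
distance² = |AP|² − (AP·d)²/|d|² = 2469 − 118336/86 = 1093, so the distance is √1093.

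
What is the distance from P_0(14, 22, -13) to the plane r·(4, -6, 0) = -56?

10/√13

Normal vector n = (4, -6, 0), and n·(14, 22, -13) - (-56) = -20.
|n| = √(16 + 36 + 0) = 2√13, so the distance is |-20|/(2√13) = 10/√13.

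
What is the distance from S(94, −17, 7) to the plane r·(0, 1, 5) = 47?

29√26/26

Normal vector n = (0, 1, 5), and n·(94, −17, 7) − 47 = −29.
|n| = √(0 + 1 + 25) = √26, so the distance is |-29|/√26 = 29√26/26.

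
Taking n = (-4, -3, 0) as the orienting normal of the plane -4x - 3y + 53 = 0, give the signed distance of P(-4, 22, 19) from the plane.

3/5

n·P − (-53) = 3.
|n| = 5, so the signed distance is 3/5.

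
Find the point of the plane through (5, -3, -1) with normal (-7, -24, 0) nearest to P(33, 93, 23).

The perpendicular from P has direction n = (-7, -24, 0): r = (33, 93, 23) + t(-7, -24, 0).
Substitute into the plane: n·(P + tn) = 37 gives -2463 + 625t = 37, so t = 4.
Foot = (33, 93, 23) + 4·(-7, -24, 0) = (5, -3, 23).

(5, -3, 23)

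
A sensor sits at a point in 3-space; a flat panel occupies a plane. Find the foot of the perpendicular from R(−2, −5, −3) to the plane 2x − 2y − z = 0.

(-4, -3, -2)

The perpendicular from R has direction n = (2, −2, −1): r = (−2, −5, −3) + μ(2, −2, −1).
Substitute into the plane: n·(R + μn) = 0 gives 9 + 9μ = 0, so μ = -1.
Foot = (−2, −5, −3) + (-1)·(2, −2, −1) = (−4, −3, −2).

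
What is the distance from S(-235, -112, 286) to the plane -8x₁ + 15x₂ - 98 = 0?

6

d = |(-8)·(-235) + 15·(-112) − 98| / √(64 + 225 + 0) = |102| / 17 = 6.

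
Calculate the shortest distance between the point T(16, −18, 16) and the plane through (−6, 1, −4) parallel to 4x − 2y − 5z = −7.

Parallel planes share the normal n = (4, −2, −5); since (−6, 1, −4) lies on the plane, its equation is 4x − 2y − 5z = -6.
n = (4, −2, −5); n·P − (-6) = 26; |n| = 3√5; distance = 26/(3√5) = 26√5/15.

26/(3√5)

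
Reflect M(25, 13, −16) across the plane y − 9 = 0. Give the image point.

With n = (0, 1, 0), the signed offset is (n·M − 9)/|n|² = 4/1 = 4.
M' = M − 2t·n = (25, 13, −16) − 8·(0, 1, 0) = (25, 5, −16).

(25, 5, -16)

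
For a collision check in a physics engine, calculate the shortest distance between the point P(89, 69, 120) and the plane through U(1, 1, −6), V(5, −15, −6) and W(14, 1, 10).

2

UV = (4, −16, 0) and UW = (13, 0, 16), so a normal is n = UV × UW = (−256, −64, 208).
Then n·(89, 69, 120) − (−1568) = −672.
|n| = √(65536 + 4096 + 43264) = 336, so the distance is |-672|/336 = 2.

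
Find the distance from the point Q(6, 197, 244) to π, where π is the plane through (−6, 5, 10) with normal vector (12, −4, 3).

6

The plane has equation n·(r − (−6, 5, 10)) = 0, i.e. n·r = -62.
n = (12, −4, 3); n·P − (-62) = 78; |n| = 13; distance = 78/13 = 6.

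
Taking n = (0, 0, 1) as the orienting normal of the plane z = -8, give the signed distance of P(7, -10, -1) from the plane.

n·P − (-8) = 7.
|n| = 1, so the signed distance is 7/1 = 7.

7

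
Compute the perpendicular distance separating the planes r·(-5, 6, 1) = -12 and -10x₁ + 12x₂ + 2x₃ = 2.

13/√62

Divide the second equation by 2 to match normals: -5x₁ + 6x₂ + x₃ = 1.
With common normal n = (-5, 6, 1) (|n| = √62), the distance is |(-12) − 1|/|n| = 13/√62.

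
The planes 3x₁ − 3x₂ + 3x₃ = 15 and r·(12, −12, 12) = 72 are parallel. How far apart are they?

Divide the second equation by 4 to match normals: 3x₁ − 3x₂ + 3x₃ = 18.
With common normal n = (3, −3, 3) (|n| = 3√3), the distance is |15 − 18|/|n| = 3/(3√3) = 1/√3.

1/√3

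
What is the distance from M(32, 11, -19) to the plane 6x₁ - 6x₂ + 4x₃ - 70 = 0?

Normal vector n = (6, -6, 4), and n·(32, 11, -19) - 70 = -20.
|n| = √(36 + 36 + 16) = 2√22, so the distance is |-20|/(2√22) = 10/√22.

5√22/11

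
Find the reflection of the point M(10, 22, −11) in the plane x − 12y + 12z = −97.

n = (1, −12, 12), |n|² = 289, n·M − (-97) = -289, so t = -289/289 = -1.
Foot F = M − (-1)·n = (11, 10, 1); the reflection is 2F − M = (12, −2, 13).

(12, -2, 13)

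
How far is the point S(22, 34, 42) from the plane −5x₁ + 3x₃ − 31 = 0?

Normal vector n = (−5, 0, 3), and n·(22, 34, 42) − 31 = −15.
|n| = √(25 + 0 + 9) = √34, so the distance is |-15|/√34 = 15√34/34.

15/√34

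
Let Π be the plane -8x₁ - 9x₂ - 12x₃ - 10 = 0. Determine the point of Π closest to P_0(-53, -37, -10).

(-29, -10, 26)

n = (-8, -9, -12), |n|² = 289, and n·P_0 − 10 = 867.
t = 867/289 = 3, so the foot is P_0 − t·n = (-53, -37, -10) − 3·(-8, -9, -12) = (-29, -10, 26).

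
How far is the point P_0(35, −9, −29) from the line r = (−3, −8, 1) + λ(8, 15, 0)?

Direction vector d = (8, 15, 0).
AP = (38, −1, −30), and AP × d = (450, −240, 578).
|AP × d|² = 594184 and |d|² = 289, so the distance is √(594184/289) = √2056 = 2√514.

2√514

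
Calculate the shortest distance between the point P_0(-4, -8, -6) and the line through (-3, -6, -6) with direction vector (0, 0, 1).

√5

Direction vector d = (0, 0, 1).
AP = (-1, -2, 0); AP·d = 0, |AP|² = 5, |d|² = 1.
distance² = |AP|² − (AP·d)²/|d|² = 5 − 0/1 = 5, so the distance is √5.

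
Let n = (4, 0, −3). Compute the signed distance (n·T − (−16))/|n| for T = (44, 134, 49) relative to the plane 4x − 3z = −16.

n·T − (-16) = 45.
|n| = 5, so the signed distance is 45/5 = 9.

9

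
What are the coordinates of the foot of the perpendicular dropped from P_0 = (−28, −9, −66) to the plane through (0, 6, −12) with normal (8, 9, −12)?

The perpendicular from P_0 has direction n = (8, 9, −12): r = (−28, −9, −66) + t(8, 9, −12).
Substitute into the plane: n·(P_0 + tn) = 198 gives 487 + 289t = 198, so t = -1.
Foot = (−28, −9, −66) + (-1)·(8, 9, −12) = (−36, −18, −54).

(-36, -18, -54)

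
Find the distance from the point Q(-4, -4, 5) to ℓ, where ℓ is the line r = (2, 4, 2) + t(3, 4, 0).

3

Direction vector d = (3, 4, 0).
AP = (-6, -8, 3); AP·d = -50, |AP|² = 109, |d|² = 25.
distance² = |AP|² − (AP·d)²/|d|² = 109 − 2500/25 = 9, so the distance is 3.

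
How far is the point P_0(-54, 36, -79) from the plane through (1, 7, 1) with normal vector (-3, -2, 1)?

27/√14

The plane has equation n·(r − (1, 7, 1)) = 0, i.e. n·r = -16.
n = (-3, -2, 1); n·P − (-16) = 27; |n| = √14; distance = 27/√14 = 27√14/14.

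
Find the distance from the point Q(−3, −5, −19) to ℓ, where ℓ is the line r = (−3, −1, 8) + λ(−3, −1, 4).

√329

Direction vector d = (−3, −1, 4).
AP = (0, −4, −27), and AP × d = (−43, 81, −12).
|AP × d|² = 8554 and |d|² = 26, so the distance is √(8554/26) = √329.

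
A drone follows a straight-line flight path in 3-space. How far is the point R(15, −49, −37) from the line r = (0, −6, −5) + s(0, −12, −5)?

√394

Direction vector d = (0, −12, −5).
AP = (15, −43, −32), and AP × d = (−169, 75, −180).
|AP × d|² = 66586 and |d|² = 169, so the distance is √(66586/169) = √394.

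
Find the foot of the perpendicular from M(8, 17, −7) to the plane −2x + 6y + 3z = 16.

(10, 11, -10)

The perpendicular from M has direction n = (−2, 6, 3): r = (8, 17, −7) + t(−2, 6, 3).
Substitute into the plane: n·(M + tn) = 16 gives 65 + 49t = 16, so t = -1.
Foot = (8, 17, −7) + (-1)·(−2, 6, 3) = (10, 11, −10).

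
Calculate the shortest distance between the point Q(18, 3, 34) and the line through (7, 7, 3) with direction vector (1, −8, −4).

3√113

Direction vector d = (1, −8, −4).
AP = (11, −4, 31); AP·d = -81, |AP|² = 1098, |d|² = 81.
distance² = |AP|² − (AP·d)²/|d|² = 1098 − 6561/81 = 1017, so the distance is 3√113.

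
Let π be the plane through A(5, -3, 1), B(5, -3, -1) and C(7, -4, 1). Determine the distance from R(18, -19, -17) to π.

19/√5

AB = (0, 0, -2) and AC = (2, -1, 0), so a normal is n = AB × AC = (-2, -4, 0).
Then n·(18, -19, -17) - 2 = 38.
|n| = √(4 + 16 + 0) = 2√5, so the distance is |38|/(2√5) = 19/√5.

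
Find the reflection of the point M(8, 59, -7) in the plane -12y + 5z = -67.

(8, -37, 33)

n = (0, -12, 5), |n|² = 169, n·M − (-67) = -676, so t = -676/169 = -4.
Foot F = M − (-4)·n = (8, 11, 13); the reflection is 2F − M = (8, -37, 33).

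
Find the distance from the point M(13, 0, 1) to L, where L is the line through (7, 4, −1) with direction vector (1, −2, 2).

Direction vector d = (1, −2, 2).
AP = (6, −4, 2), and AP × d = (−4, −10, −8).
|AP × d|² = 180 and |d|² = 9, so the distance is √(180/9) = √20 = 2√5.

2√5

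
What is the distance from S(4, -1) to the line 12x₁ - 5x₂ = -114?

d = |12·4 + (-5)·(-1) − (-114)| / √(144 + 25) = |167|/13 = 167/13.

167/13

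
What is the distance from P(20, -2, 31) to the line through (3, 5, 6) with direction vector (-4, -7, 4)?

21√2

Direction vector d = (-4, -7, 4).
AP = (17, -7, 25), and AP × d = (147, -168, -147).
|AP × d|² = 71442 and |d|² = 81, so the distance is √(71442/81) = √882 = 21√2.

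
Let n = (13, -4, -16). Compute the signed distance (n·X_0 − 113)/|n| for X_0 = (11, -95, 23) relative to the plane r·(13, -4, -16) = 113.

n·X_0 − 113 = 42.
|n| = 21, so the signed distance is 42/21 = 2.

2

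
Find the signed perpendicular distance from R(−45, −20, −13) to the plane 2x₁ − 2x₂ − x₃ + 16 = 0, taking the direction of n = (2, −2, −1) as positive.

n·R − (-16) = -21.
|n| = 3, so the signed distance is -21/3 = -7.

-7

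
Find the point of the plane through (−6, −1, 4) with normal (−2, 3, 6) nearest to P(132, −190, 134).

n = (−2, 3, 6), |n|² = 49, and n·P − 33 = -63.
t = -63/49 = -9/7, so the foot is P − t·n = (132, −190, 134) − (-9/7)·(−2, 3, 6) = (906/7, −1303/7, 992/7).

(906/7, -1303/7, 992/7)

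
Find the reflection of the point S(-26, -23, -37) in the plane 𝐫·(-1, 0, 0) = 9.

(8, -23, -37)

With n = (-1, 0, 0), the signed offset is (n·S − 9)/|n|² = 17/1 = 17.
S' = S − 2t·n = (-26, -23, -37) − 34·(-1, 0, 0) = (8, -23, -37).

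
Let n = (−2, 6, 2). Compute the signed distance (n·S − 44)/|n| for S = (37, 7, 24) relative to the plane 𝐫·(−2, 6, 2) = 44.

n·S − 44 = -28.
|n| = 2√11, so the signed distance is -14√11/11.

-14√11/11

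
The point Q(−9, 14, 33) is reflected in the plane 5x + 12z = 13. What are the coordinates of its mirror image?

(-29, 14, -15)

n = (5, 0, 12), |n|² = 169, n·Q − 13 = 338, so t = 338/169 = 2.
Foot F = Q − 2·n = (−19, 14, 9); the reflection is 2F − Q = (−29, 14, −15).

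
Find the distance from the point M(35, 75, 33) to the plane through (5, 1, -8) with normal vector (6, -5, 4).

The plane has equation n·(r − (5, 1, -8)) = 0, i.e. n·r = -7.
Then n·(35, 75, 33) - (-7) = -26.
|n| = √(36 + 25 + 16) = √77, so the distance is |-26|/√77 = 26√77/77.

26√77/77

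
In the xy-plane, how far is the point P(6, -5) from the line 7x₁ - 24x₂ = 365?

The normal to the line is n = (7, -24) with |n| = 25.
|n·P − 365| = |162 − 365| = 203, so the distance is 203/25.

203/25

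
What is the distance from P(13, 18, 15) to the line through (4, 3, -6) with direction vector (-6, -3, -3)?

Direction vector d = (-6, -3, -3).
AP = (9, 15, 21), and AP × d = (18, -99, 63).
|AP × d|² = 14094 and |d|² = 54, so the distance is √(14094/54) = √261 = 3√29.

3√29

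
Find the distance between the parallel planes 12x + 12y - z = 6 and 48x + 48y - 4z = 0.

6/17

Divide the second equation by 4 to match normals: 12x + 12y - z = 0.
With common normal n = (12, 12, -1) (|n| = 17), the distance is |6 − 0|/|n| = 6/17.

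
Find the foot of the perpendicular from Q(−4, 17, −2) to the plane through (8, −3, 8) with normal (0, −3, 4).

(-4, 5, 14)

The perpendicular from Q has direction n = (0, −3, 4): r = (−4, 17, −2) + t(0, −3, 4).
Substitute into the plane: n·(Q + tn) = 41 gives -59 + 25t = 41, so t = 4.
Foot = (−4, 17, −2) + 4·(0, −3, 4) = (−4, 5, 14).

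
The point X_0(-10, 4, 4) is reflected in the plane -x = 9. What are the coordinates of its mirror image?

n = (-1, 0, 0), |n|² = 1, n·X_0 − 9 = 1, so t = 1/1 = 1.
Foot F = X_0 − 1·n = (-9, 4, 4); the reflection is 2F − X_0 = (-8, 4, 4).

(-8, 4, 4)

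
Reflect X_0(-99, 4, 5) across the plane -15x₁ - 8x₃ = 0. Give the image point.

(51, 4, 85)

n = (-15, 0, -8), |n|² = 289, n·X_0 − 0 = 1445, so t = 1445/289 = 5.
Foot F = X_0 − 5·n = (-24, 4, 45); the reflection is 2F − X_0 = (51, 4, 85).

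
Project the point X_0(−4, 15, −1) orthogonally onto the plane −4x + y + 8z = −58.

The perpendicular from X_0 has direction n = (−4, 1, 8): r = (−4, 15, −1) + λ(−4, 1, 8).
Substitute into the plane: n·(X_0 + λn) = -58 gives 23 + 81λ = -58, so λ = -1.
Foot = (−4, 15, −1) + (-1)·(−4, 1, 8) = (0, 14, −9).

(0, 14, -9)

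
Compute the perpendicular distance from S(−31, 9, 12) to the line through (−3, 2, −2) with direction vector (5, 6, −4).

Direction vector d = (5, 6, −4).
AP = (−28, 7, 14), and AP × d = (−112, −42, −203).
|AP × d|² = 55517 and |d|² = 77, so the distance is √(55517/77) = √721.

√721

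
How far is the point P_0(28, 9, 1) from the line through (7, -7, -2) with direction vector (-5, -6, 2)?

Direction vector d = (-5, -6, 2).
AP = (21, 16, 3); AP·d = -195, |AP|² = 706, |d|² = 65.
distance² = |AP|² − (AP·d)²/|d|² = 706 − 38025/65 = 121, so the distance is 11.

11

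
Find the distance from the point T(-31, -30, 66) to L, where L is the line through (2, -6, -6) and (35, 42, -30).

A direction vector is d = (33, 48, -24).
AP = (-33, -24, 72); AP·d = -3969, |AP|² = 6849, |d|² = 3969.
distance² = |AP|² − (AP·d)²/|d|² = 6849 − 15752961/3969 = 2880, so the distance is 24√5.

24√5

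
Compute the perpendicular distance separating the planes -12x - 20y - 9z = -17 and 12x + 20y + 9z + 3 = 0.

Divide the second equation by -1 to match normals: -12x - 20y - 9z = 3.
With common normal n = (-12, -20, -9) (|n| = 25), the distance is |(-17) − 3|/|n| = 20/25 = 4/5.

4/5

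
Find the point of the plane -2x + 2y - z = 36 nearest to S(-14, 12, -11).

(-8, 6, -8)

The perpendicular from S has direction n = (-2, 2, -1): r = (-14, 12, -11) + λ(-2, 2, -1).
Substitute into the plane: n·(S + λn) = 36 gives 63 + 9λ = 36, so λ = -3.
Foot = (-14, 12, -11) + (-3)·(-2, 2, -1) = (-8, 6, -8).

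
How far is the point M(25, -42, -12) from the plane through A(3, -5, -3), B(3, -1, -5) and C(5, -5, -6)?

AB = (0, 4, -2) and AC = (2, 0, -3), so a normal is n = AB × AC = (-12, -4, -8).
Then n·(25, -42, -12) - 8 = -44.
|n| = √(144 + 16 + 64) = 4√14, so the distance is |-44|/(4√14) = 11/√14.

11√14/14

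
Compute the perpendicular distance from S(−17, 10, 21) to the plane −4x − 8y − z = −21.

Normal vector n = (−4, −8, −1), and n·(−17, 10, 21) − (−21) = −12.
|n| = √(16 + 64 + 1) = 9, so the distance is |-12|/9 = 4/3.

4/3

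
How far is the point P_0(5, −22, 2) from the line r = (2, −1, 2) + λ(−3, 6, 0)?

3√5

Direction vector d = (−3, 6, 0).
AP = (3, −21, 0), and AP × d = (0, 0, −45).
|AP × d|² = 2025 and |d|² = 45, so the distance is √(2025/45) = √45 = 3√5.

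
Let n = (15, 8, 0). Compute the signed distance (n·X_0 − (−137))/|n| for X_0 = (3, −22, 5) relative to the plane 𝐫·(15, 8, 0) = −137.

n·X_0 − (-137) = 6.
|n| = 17, so the signed distance is 6/17.

6/17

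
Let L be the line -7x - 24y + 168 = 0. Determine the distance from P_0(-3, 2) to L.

d = |(-7)·(-3) + (-24)·2 − (-168)| / √(49 + 576) = |141|/25 = 141/25.

141/25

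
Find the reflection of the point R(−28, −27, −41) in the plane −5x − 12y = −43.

(2, 45, -41)

With n = (−5, −12, 0), the signed offset is (n·R − (-43))/|n|² = 507/169 = 3.
R' = R − 2t·n = (−28, −27, −41) − 6·(−5, −12, 0) = (2, 45, −41).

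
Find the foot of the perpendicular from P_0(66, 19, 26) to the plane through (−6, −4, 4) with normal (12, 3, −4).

The perpendicular from P_0 has direction n = (12, 3, −4): r = (66, 19, 26) + t(12, 3, −4).
Substitute into the plane: n·(P_0 + tn) = -100 gives 745 + 169t = -100, so t = -5.
Foot = (66, 19, 26) + (-5)·(12, 3, −4) = (6, 4, 46).

(6, 4, 46)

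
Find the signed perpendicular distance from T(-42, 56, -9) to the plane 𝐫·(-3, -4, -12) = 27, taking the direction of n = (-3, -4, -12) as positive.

n·T − 27 = -17.
|n| = 13, so the signed distance is -17/13.

-17/13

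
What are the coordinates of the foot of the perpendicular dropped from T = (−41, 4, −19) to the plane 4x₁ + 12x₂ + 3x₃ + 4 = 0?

n = (4, 12, 3), |n|² = 169, and n·T − (-4) = -169.
t = -169/169 = -1, so the foot is T − t·n = (−41, 4, −19) − (-1)·(4, 12, 3) = (−37, 16, −16).

(-37, 16, -16)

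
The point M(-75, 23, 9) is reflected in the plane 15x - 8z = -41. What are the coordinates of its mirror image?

With n = (15, 0, -8), the signed offset is (n·M − (-41))/|n|² = -1156/289 = -4.
M' = M − 2t·n = (-75, 23, 9) − (-8)·(15, 0, -8) = (45, 23, -55).

(45, 23, -55)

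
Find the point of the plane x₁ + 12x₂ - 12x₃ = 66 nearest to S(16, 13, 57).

The perpendicular from S has direction n = (1, 12, -12): r = (16, 13, 57) + λ(1, 12, -12).
Substitute into the plane: n·(S + λn) = 66 gives -512 + 289λ = 66, so λ = 2.
Foot = (16, 13, 57) + 2·(1, 12, -12) = (18, 37, 33).

(18, 37, 33)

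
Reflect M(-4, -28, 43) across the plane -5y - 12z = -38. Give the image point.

n = (0, -5, -12), |n|² = 169, n·M − (-38) = -338, so t = -338/169 = -2.
Foot F = M − (-2)·n = (-4, -38, 19); the reflection is 2F − M = (-4, -48, -5).

(-4, -48, -5)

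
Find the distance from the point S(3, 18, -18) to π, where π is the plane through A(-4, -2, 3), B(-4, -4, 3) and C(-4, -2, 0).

7

AB = (0, -2, 0) and AC = (0, 0, -3), so a normal is n = AB × AC = (6, 0, 0).
Then n·(3, 18, -18) - (-24) = 42.
|n| = √(36 + 0 + 0) = 6, so the distance is |42|/6 = 7.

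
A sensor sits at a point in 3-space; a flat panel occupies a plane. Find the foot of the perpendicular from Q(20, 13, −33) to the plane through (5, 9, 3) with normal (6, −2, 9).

n = (6, −2, 9), |n|² = 121, and n·Q − 39 = -242.
t = -242/121 = -2, so the foot is Q − t·n = (20, 13, −33) − (-2)·(6, −2, 9) = (32, 9, −15).

(32, 9, -15)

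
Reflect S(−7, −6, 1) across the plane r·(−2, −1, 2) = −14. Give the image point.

(9, 2, -15)

n = (−2, −1, 2), |n|² = 9, n·S − (-14) = 36, so t = 36/9 = 4.
Foot F = S − 4·n = (1, −2, −7); the reflection is 2F − S = (9, 2, −15).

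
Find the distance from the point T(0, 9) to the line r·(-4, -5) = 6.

51/√41

d = |(-4)·0 + (-5)·9 − 6| / √(16 + 25) = |-51|/√41 = 51√41/41.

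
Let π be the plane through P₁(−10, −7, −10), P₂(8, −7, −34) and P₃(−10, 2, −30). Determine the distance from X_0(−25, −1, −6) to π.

24/25

P₁P₂ = (18, 0, −24) and P₁P₃ = (0, 9, −20), so a normal is n = P₁P₂ × P₁P₃ = (216, 360, 162).
n = (216, 360, 162); n·P − (-6300) = -432; |n| = 450; distance = 432/450 = 24/25.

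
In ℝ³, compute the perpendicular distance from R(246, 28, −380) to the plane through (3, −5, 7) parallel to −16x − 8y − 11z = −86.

5

Parallel planes share the normal n = (−16, −8, −11); since (3, −5, 7) lies on the plane, its equation is −16x − 8y − 11z = -85.
d = |(-16)·246 + (-8)·28 + (-11)·(-380) − (-85)| / √(256 + 64 + 121) = |105| / 21 = 5.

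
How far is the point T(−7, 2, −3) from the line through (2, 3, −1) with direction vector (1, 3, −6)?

Direction vector d = (1, 3, −6).
AP = (−9, −1, −2); AP·d = 0, |AP|² = 86, |d|² = 46.
distance² = |AP|² − (AP·d)²/|d|² = 86 − 0/46 = 86, so the distance is √86.

√86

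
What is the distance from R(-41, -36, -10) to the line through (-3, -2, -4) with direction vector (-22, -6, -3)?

2√130

Direction vector d = (-22, -6, -3).
AP = (-38, -34, -6), and AP × d = (66, 18, -520).
|AP × d|² = 275080 and |d|² = 529, so the distance is √(275080/529) = √520 = 2√130.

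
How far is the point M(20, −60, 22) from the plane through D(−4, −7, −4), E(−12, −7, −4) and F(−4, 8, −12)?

2

DE = (−8, 0, 0) and DF = (0, 15, −8), so a normal is n = DE × DF = (0, −64, −120).
Then n·(20, −60, 22) − 928 = 272.
|n| = √(0 + 4096 + 14400) = 136, so the distance is |272|/136 = 2.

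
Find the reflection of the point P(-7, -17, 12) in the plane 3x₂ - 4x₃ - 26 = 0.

n = (0, 3, -4), |n|² = 25, n·P − 26 = -125, so t = -125/25 = -5.
Foot F = P − (-5)·n = (-7, -2, -8); the reflection is 2F − P = (-7, 13, -28).

(-7, 13, -28)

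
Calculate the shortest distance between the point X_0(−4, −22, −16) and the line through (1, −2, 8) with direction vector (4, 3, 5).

√201

Direction vector d = (4, 3, 5).
AP = (−5, −20, −24); AP·d = -200, |AP|² = 1001, |d|² = 50.
distance² = |AP|² − (AP·d)²/|d|² = 1001 − 40000/50 = 201, so the distance is √201.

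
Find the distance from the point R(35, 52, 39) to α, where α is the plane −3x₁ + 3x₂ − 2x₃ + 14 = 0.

13√22/22

n = (−3, 3, −2); n·P − (-14) = -13; |n| = √22; distance = 13/√22.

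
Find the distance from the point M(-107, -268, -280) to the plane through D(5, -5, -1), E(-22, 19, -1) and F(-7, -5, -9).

5

DE = (-27, 24, 0) and DF = (-12, 0, -8), so a normal is n = DE × DF = (-192, -216, 288).
d = |(-192)·(-107) + (-216)·(-268) + 288·(-280) − (-168)| / √(36864 + 46656 + 82944) = |-2040| / 408 = 5.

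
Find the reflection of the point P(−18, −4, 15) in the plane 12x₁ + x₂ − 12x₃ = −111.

(6, -2, -9)

n = (12, 1, −12), |n|² = 289, n·P − (-111) = -289, so t = -289/289 = -1.
Foot F = P − (-1)·n = (−6, −3, 3); the reflection is 2F − P = (6, −2, −9).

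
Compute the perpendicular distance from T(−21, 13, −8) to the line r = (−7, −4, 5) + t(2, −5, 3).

Direction vector d = (2, −5, 3).
AP = (−14, 17, −13); AP·d = -152, |AP|² = 654, |d|² = 38.
distance² = |AP|² − (AP·d)²/|d|² = 654 − 23104/38 = 46, so the distance is √46.

√46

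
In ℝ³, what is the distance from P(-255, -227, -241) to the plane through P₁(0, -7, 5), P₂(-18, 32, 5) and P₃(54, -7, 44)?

9

P₁P₂ = (-18, 39, 0) and P₁P₃ = (54, 0, 39), so a normal is n = P₁P₂ × P₁P₃ = (1521, 702, -2106).
Then n·(-255, -227, -241) - (-15444) = -24219.
|n| = √(2313441 + 492804 + 4435236) = 2691, so the distance is |-24219|/2691 = 9.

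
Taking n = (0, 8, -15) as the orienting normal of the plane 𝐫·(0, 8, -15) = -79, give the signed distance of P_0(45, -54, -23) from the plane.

n·P_0 − (-79) = -8.
|n| = 17, so the signed distance is -8/17.

-8/17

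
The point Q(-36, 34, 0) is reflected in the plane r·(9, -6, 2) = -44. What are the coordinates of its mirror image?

n = (9, -6, 2), |n|² = 121, n·Q − (-44) = -484, so t = -484/121 = -4.
Foot F = Q − (-4)·n = (0, 10, 8); the reflection is 2F − Q = (36, -14, 16).

(36, -14, 16)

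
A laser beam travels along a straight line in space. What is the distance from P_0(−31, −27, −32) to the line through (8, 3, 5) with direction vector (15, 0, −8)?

Direction vector d = (15, 0, −8).
AP = (−39, −30, −37), and AP × d = (240, −867, 450).
|AP × d|² = 1011789 and |d|² = 289, so the distance is √(1011789/289) = √3501 = 3√389.

3√389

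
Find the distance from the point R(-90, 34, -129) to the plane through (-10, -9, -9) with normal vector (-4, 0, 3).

8

The plane has equation n·(r − (-10, -9, -9)) = 0, i.e. n·r = 13.
d = |(-4)·(-90) + 3·(-129) − 13| / √(16 + 0 + 9) = |-40| / 5 = 8.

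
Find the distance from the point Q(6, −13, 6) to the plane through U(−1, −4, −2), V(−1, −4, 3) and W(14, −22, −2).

UV = (0, 0, 5) and UW = (15, −18, 0), so a normal is n = UV × UW = (90, 75, 0).
Then n·(6, −13, 6) − (−390) = −45.
|n| = √(8100 + 5625 + 0) = 15√61, so the distance is |-45|/(15√61) = 3√61/61.

3/√61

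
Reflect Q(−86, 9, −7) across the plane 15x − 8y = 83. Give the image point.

With n = (15, −8, 0), the signed offset is (n·Q − 83)/|n|² = -1445/289 = -5.
Q' = Q − 2t·n = (−86, 9, −7) − (-10)·(15, −8, 0) = (64, −71, −7).

(64, -71, -7)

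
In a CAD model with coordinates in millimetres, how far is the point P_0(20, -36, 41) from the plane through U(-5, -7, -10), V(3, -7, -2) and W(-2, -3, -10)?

17/√41

UV = (8, 0, 8) and UW = (3, 4, 0), so a normal is n = UV × UW = (-32, 24, 32).
n = (-32, 24, 32); n·P − (-328) = 136; |n| = 8√41; distance = 136/(8√41) = 17/√41.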